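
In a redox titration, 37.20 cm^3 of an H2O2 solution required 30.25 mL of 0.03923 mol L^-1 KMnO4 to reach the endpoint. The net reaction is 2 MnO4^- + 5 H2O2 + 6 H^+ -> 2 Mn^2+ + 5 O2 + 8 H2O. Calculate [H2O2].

0.0798 M

n(KMnO4) = 0.03923 x 0.03025 = 0.001187 mol.
From the balanced equation, 2 mol KMnO4 reacts with 5 mol H2O2, so n(H2O2) = 0.001187 x 5/2 = 0.002967 mol.
[H2O2] = 0.002967 / 0.03720 L = 0.0798 M.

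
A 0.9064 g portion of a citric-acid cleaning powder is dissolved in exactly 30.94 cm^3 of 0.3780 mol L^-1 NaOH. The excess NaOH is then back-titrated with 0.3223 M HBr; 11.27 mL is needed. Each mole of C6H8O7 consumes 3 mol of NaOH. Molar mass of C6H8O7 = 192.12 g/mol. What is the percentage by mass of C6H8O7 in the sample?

57.0%

Total n(NaOH) added = 0.3780 x 0.03094 = 0.01170 mol.
n(HBr) used = 0.3223 x 0.01127 = 0.003632 mol, which equals the excess n(NaOH).
So n(NaOH) consumed by the sample = 0.01170 - 0.003632 = 0.008063 mol.
n(C6H8O7) = 0.008063 / 3 = 0.002688 mol.
mass C6H8O7 = 0.002688 x 192.12 = 0.5164 g, so %C6H8O7 = 0.5164/0.9064 x 100 = 57.0%.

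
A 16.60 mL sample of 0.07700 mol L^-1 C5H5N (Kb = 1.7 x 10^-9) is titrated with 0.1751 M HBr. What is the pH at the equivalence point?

n(C5H5N) = 0.07700 x 0.01660 = 0.001278 mol; V(HBr) at equivalence = 0.001278/0.1751 = 0.007300 L.
At equivalence the base is fully converted to C5H5NH+; total volume = 0.02390 L, so [C5H5NH+] = 0.001278/0.02390 = 0.05348 M.
Ka(C5H5NH+) = Kw/Kb = 1.0e-14 / 1.7 x 10^-9 = 5.88e-6.
[H^+] = sqrt(Ka x [C5H5NH+]) = sqrt(5.88e-6 x 0.05348) = 0.000561 M.
pH = -log(0.000561) = 3.25.

3.25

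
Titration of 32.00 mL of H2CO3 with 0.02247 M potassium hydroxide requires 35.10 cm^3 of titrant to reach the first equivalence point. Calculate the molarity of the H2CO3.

0.0246 M

n(KOH) = 0.02247 x 0.03510 = 0.0007887 mol.
At the first equivalence point, 1 mol OH^- react per mol H2CO3, so n(H2CO3) = 0.0007887 / 1 = 0.0007887 mol.
[H2CO3] = 0.0007887 / 0.03200 L = 0.0246 M.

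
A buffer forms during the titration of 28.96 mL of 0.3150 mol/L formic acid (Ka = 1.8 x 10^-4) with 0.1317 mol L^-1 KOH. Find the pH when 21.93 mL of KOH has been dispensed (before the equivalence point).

3.41

Initial n(HCOOH) = 0.3150 x 0.02896 = 0.009122 mol.
n(KOH) added = 0.1317 x 0.02193 = 0.002888 mol, converting that many moles of HCOOH to HCOO-.
Remaining n(HCOOH) = 0.006234 mol; n(HCOO-) = 0.002888 mol.
By Henderson-Hasselbalch, pH = pKa + log([A^-]/[HA]) = 3.74 + log(0.002888/0.006234) = 3.74 + (-0.33) = 3.41.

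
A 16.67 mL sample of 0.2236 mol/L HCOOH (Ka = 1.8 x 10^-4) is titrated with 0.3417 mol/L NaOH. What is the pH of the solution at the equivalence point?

8.44

n(HCOOH) = 0.2236 x 0.01667 = 0.003727 mol; V(NaOH) at equivalence = 0.003727/0.3417 = 0.01091 L.
At equivalence all the acid is converted to HCOO-; total volume = 0.01667 + 0.01091 = 0.02758 L, so [HCOO-] = 0.003727/0.02758 = 0.1352 M.
Kb = Kw/Ka = 1.0e-14 / 1.8 x 10^-4 = 5.56e-11.
[OH^-] = sqrt(Kb x [HCOO-]) = sqrt(5.56e-11 x 0.1352) = 2.74e-6 M.
pOH = 5.56, so pH = 14.00 - 5.56 = 8.44.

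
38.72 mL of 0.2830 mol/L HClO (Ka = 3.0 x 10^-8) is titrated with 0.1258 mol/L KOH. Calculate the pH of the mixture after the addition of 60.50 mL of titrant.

Initial n(HClO) = 0.2830 x 0.03872 = 0.01096 mol.
n(KOH) added = 0.1258 x 0.06050 = 0.007611 mol, converting that many moles of HClO to ClO-.
Remaining n(HClO) = 0.003347 mol; n(ClO-) = 0.007611 mol.
By Henderson-Hasselbalch, pH = pKa + log([A^-]/[HA]) = 7.52 + log(0.007611/0.003347) = 7.52 + (+0.36) = 7.88.

7.88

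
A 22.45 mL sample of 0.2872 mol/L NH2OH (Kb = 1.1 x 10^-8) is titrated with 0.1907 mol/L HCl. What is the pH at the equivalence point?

3.49

n(NH2OH) = 0.2872 x 0.02245 = 0.006448 mol; V(HCl) at equivalence = 0.006448/0.1907 = 0.03381 L.
At equivalence the base is fully converted to NH3OH+; total volume = 0.05626 L, so [NH3OH+] = 0.006448/0.05626 = 0.1146 M.
Ka(NH3OH+) = Kw/Kb = 1.0e-14 / 1.1 x 10^-8 = 9.09e-7.
[H^+] = sqrt(Ka x [NH3OH+]) = sqrt(9.09e-7 x 0.1146) = 0.000323 M.
pH = -log(0.000323) = 3.49.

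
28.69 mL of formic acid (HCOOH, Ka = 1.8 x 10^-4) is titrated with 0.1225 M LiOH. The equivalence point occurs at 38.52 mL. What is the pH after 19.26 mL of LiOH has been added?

3.74

19.26 mL is exactly half the equivalence volume (38.52/2), i.e. the half-equivalence point.
There, n(HA) = n(A^-), so pH = pKa = -log(1.8 x 10^-4) = 3.74.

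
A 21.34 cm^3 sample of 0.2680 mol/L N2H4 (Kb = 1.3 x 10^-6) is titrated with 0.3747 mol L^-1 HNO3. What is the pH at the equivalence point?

n(N2H4) = 0.2680 x 0.02134 = 0.005719 mol; V(HNO3) at equivalence = 0.005719/0.3747 = 0.01526 L.
At equivalence the base is fully converted to N2H5+; total volume = 0.03660 L, so [N2H5+] = 0.005719/0.03660 = 0.1562 M.
Ka(N2H5+) = Kw/Kb = 1.0e-14 / 1.3 x 10^-6 = 7.69e-9.
[H^+] = sqrt(Ka x [N2H5+]) = sqrt(7.69e-9 x 0.1562) = 3.47e-5 M.
pH = -log(3.47e-5) = 4.46.

4.46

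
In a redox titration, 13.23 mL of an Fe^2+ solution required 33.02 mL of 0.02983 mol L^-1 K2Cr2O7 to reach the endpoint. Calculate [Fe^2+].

n(K2Cr2O7) = 0.02983 x 0.03302 = 0.0009850 mol.
From the balanced equation, 1 mol K2Cr2O7 reacts with 6 mol Fe^2+, so n(Fe^2+) = 0.0009850 x 6/1 = 0.005910 mol.
[Fe^2+] = 0.005910 / 0.01323 L = 0.447 M.

0.447 M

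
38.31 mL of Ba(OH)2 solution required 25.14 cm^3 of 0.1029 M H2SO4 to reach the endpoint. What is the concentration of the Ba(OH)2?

0.0675 M

n(H2SO4) delivered = 0.1029 x 0.02514 = 0.002587 mol.
For a 1:1 reaction, n(Ba(OH)2) = 0.002587 mol.
[Ba(OH)2] = 0.002587 mol / 0.03831 L = 0.0675 M.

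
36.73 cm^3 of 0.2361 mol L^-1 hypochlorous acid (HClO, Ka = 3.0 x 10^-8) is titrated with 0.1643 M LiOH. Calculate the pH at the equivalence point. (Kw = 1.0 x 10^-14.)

10.25

n(HClO) = 0.2361 x 0.03673 = 0.008672 mol; V(LiOH) at equivalence = 0.008672/0.1643 = 0.05278 L.
At equivalence all the acid is converted to ClO-; total volume = 0.03673 + 0.05278 = 0.08951 L, so [ClO-] = 0.008672/0.08951 = 0.09688 M.
Kb = Kw/Ka = 1.0e-14 / 3.0 x 10^-8 = 3.33e-7.
[OH^-] = sqrt(Kb x [ClO-]) = sqrt(3.33e-7 x 0.09688) = 0.000180 M.
pOH = 3.75, so pH = 14.00 - 3.75 = 10.25.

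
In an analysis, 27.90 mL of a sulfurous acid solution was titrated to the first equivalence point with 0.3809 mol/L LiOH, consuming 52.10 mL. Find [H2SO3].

0.711 M

n(LiOH) = 0.3809 x 0.05210 = 0.01984 mol.
At the first equivalence point, 1 mol OH^- react per mol H2SO3, so n(H2SO3) = 0.01984 / 1 = 0.01984 mol.
[H2SO3] = 0.01984 / 0.02790 L = 0.711 M.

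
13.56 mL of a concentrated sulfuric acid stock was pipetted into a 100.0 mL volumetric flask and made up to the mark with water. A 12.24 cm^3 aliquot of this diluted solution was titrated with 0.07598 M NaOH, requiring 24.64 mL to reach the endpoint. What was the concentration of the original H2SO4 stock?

0.564 M

n(NaOH) = 0.07598 x 0.02464 = 0.001872 mol.
n(H2SO4) in the aliquot = 0.001872 x 1/2 = 0.0009361 mol.
[diluted H2SO4] = 0.0009361 / 0.01224 = 0.07648 M.
Dilution factor = 100.0/13.56 = 7.375, so [stock] = 0.07648 x 7.375 = 0.564 M.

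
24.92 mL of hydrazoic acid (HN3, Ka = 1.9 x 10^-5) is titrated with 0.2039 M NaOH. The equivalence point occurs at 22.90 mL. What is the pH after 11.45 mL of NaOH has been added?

4.72

11.45 mL is exactly half the equivalence volume (22.90/2), i.e. the half-equivalence point.
There, n(HA) = n(A^-), so pH = pKa = -log(1.9 x 10^-5) = 4.72.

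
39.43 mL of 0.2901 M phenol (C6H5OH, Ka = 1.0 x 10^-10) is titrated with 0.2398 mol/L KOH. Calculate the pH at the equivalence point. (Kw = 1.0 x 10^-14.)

n(C6H5OH) = 0.2901 x 0.03943 = 0.01144 mol; V(KOH) at equivalence = 0.01144/0.2398 = 0.04770 L.
At equivalence all the acid is converted to C6H5O-; total volume = 0.03943 + 0.04770 = 0.08713 L, so [C6H5O-] = 0.01144/0.08713 = 0.1313 M.
Kb = Kw/Ka = 1.0e-14 / 1.0 x 10^-10 = 0.000100.
[OH^-] = sqrt(Kb x [C6H5O-]) = sqrt(0.000100 x 0.1313) = 0.00362 M.
pOH = 2.44, so pH = 14.00 - 2.44 = 11.56.

11.56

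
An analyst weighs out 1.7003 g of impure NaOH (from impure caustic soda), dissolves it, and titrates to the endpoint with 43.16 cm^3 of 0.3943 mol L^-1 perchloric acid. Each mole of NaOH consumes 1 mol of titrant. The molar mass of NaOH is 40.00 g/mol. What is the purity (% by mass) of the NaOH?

40.0%

n(HClO4) = 0.3943 x 0.04316 = 0.01702 mol.
n(NaOH) = 0.01702 / 1 = 0.01702 mol.
mass of NaOH = 0.01702 x 40.00 = 0.6807 g.
% purity = 0.6807 / 1.7003 x 100 = 40.0%.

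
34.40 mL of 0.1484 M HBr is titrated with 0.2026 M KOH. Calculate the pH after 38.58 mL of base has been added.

12.57

n(acid) = 0.1484 x 0.03440 = 0.005105 mol; n(KOH) added = 0.2026 x 0.03858 = 0.007816 mol.
Base is in excess by 0.007816 - 0.005105 = 0.002711 mol in a total volume of 0.07298 L.
[OH^-] = 0.002711/0.07298 = 0.03715 M, so pOH = 1.43 and pH = 14.00 - 1.43 = 12.57.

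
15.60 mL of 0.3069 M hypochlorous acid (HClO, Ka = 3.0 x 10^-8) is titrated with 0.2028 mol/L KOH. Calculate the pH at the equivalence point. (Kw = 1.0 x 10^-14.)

n(HClO) = 0.3069 x 0.01560 = 0.004788 mol; V(KOH) at equivalence = 0.004788/0.2028 = 0.02361 L.
At equivalence all the acid is converted to ClO-; total volume = 0.01560 + 0.02361 = 0.03921 L, so [ClO-] = 0.004788/0.03921 = 0.1221 M.
Kb = Kw/Ka = 1.0e-14 / 3.0 x 10^-8 = 3.33e-7.
[OH^-] = sqrt(Kb x [ClO-]) = sqrt(3.33e-7 x 0.1221) = 0.000202 M.
pOH = 3.70, so pH = 14.00 - 3.70 = 10.30.

10.30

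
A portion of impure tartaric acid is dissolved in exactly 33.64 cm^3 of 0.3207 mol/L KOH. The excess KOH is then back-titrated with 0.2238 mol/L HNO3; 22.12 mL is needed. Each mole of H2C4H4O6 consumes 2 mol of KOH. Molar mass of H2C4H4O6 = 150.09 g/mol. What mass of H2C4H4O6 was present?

Total n(KOH) added = 0.3207 x 0.03364 = 0.01079 mol.
n(HNO3) used = 0.2238 x 0.02212 = 0.004950 mol, which equals the excess n(KOH).
So n(KOH) consumed by the sample = 0.01079 - 0.004950 = 0.005838 mol.
n(H2C4H4O6) = 0.005838 / 2 = 0.002919 mol.
mass = 0.002919 mol x 150.09 g/mol = 0.438 g.

0.438 g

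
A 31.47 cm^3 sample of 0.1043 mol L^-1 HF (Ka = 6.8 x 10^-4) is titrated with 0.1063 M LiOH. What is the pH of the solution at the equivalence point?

n(HF) = 0.1043 x 0.03147 = 0.003282 mol; V(LiOH) at equivalence = 0.003282/0.1063 = 0.03088 L.
At equivalence all the acid is converted to F-; total volume = 0.03147 + 0.03088 = 0.06235 L, so [F-] = 0.003282/0.06235 = 0.05265 M.
Kb = Kw/Ka = 1.0e-14 / 6.8 x 10^-4 = 1.47e-11.
[OH^-] = sqrt(Kb x [F-]) = sqrt(1.47e-11 x 0.05265) = 8.80e-7 M.
pOH = 6.06, so pH = 14.00 - 6.06 = 7.94.

7.94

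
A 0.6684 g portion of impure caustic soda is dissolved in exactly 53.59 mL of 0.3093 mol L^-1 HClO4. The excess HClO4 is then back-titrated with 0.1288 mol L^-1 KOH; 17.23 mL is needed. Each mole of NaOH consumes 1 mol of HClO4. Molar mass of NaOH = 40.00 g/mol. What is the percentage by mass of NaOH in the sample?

85.9%

Total n(HClO4) added = 0.3093 x 0.05359 = 0.01658 mol.
n(KOH) used = 0.1288 x 0.01723 = 0.002219 mol, which equals the excess n(HClO4).
So n(HClO4) consumed by the sample = 0.01658 - 0.002219 = 0.01436 mol.
n(NaOH) = 0.01436 / 1 = 0.01436 mol.
mass NaOH = 0.01436 x 40.00 = 0.5742 g, so %NaOH = 0.5742/0.6684 x 100 = 85.9%.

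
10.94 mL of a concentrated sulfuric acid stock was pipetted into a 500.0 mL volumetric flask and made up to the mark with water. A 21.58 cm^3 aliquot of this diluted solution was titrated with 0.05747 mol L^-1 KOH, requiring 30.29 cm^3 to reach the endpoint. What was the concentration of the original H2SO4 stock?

1.84 M

n(KOH) = 0.05747 x 0.03029 = 0.001741 mol.
n(H2SO4) in the aliquot = 0.001741 x 1/2 = 0.0008704 mol.
[diluted H2SO4] = 0.0008704 / 0.02158 = 0.04033 M.
Dilution factor = 500.0/10.94 = 45.70, so [stock] = 0.04033 x 45.70 = 1.84 M.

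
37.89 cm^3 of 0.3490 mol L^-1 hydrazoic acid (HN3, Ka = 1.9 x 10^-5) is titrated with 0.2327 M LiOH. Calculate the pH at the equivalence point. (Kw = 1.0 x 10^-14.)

n(HN3) = 0.3490 x 0.03789 = 0.01322 mol; V(LiOH) at equivalence = 0.01322/0.2327 = 0.05683 L.
At equivalence all the acid is converted to N3-; total volume = 0.03789 + 0.05683 = 0.09472 L, so [N3-] = 0.01322/0.09472 = 0.1396 M.
Kb = Kw/Ka = 1.0e-14 / 1.9 x 10^-5 = 5.26e-10.
[OH^-] = sqrt(Kb x [N3-]) = sqrt(5.26e-10 x 0.1396) = 8.57e-6 M.
pOH = 5.07, so pH = 14.00 - 5.07 = 8.93.

8.93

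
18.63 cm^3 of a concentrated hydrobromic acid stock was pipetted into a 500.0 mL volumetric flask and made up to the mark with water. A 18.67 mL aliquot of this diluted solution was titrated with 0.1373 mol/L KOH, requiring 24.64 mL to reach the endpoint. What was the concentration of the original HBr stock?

4.86 M

n(KOH) = 0.1373 x 0.02464 = 0.003383 mol.
n(HBr) in the aliquot = 0.003383 mol.
[diluted HBr] = 0.003383 / 0.01867 = 0.1812 M.
Dilution factor = 500.0/18.63 = 26.84, so [stock] = 0.1812 x 26.84 = 4.86 M.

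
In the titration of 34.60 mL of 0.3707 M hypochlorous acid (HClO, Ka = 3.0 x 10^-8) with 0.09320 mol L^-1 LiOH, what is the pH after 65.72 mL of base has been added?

7.48

Initial n(HClO) = 0.3707 x 0.03460 = 0.01283 mol.
n(LiOH) added = 0.09320 x 0.06572 = 0.006125 mol, converting that many moles of HClO to ClO-.
Remaining n(HClO) = 0.006701 mol; n(ClO-) = 0.006125 mol.
By Henderson-Hasselbalch, pH = pKa + log([A^-]/[HA]) = 7.52 + log(0.006125/0.006701) = 7.52 + (-0.04) = 7.48.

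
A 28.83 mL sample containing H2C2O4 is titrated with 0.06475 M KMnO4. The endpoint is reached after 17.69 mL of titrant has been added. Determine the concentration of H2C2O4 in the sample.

n(KMnO4) = 0.06475 x 0.01769 = 0.001145 mol.
From the balanced equation, 2 mol KMnO4 reacts with 5 mol H2C2O4, so n(H2C2O4) = 0.001145 x 5/2 = 0.002864 mol.
[H2C2O4] = 0.002864 / 0.02883 L = 0.0993 M.

0.0993 M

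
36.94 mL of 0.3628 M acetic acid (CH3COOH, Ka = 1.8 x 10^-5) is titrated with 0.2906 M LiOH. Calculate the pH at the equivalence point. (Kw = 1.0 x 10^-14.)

n(CH3COOH) = 0.3628 x 0.03694 = 0.01340 mol; V(LiOH) at equivalence = 0.01340/0.2906 = 0.04612 L.
At equivalence all the acid is converted to CH3COO-; total volume = 0.03694 + 0.04612 = 0.08306 L, so [CH3COO-] = 0.01340/0.08306 = 0.1614 M.
Kb = Kw/Ka = 1.0e-14 / 1.8 x 10^-5 = 5.56e-10.
[OH^-] = sqrt(Kb x [CH3COO-]) = sqrt(5.56e-10 x 0.1614) = 9.47e-6 M.
pOH = 5.02, so pH = 14.00 - 5.02 = 8.98.

8.98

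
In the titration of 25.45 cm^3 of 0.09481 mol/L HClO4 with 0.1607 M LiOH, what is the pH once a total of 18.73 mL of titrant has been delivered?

n(acid) = 0.09481 x 0.02545 = 0.002413 mol; n(LiOH) added = 0.1607 x 0.01873 = 0.003010 mol.
Base is in excess by 0.003010 - 0.002413 = 0.0005970 mol in a total volume of 0.04418 L.
[OH^-] = 0.0005970/0.04418 = 0.01351 M, so pOH = 1.87 and pH = 14.00 - 1.87 = 12.13.

12.13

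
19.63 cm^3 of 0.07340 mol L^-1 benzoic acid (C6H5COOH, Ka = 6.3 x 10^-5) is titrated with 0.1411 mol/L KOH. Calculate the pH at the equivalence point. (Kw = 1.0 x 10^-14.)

8.44

n(C6H5COOH) = 0.07340 x 0.01963 = 0.001441 mol; V(KOH) at equivalence = 0.001441/0.1411 = 0.01021 L.
At equivalence all the acid is converted to C6H5COO-; total volume = 0.01963 + 0.01021 = 0.02984 L, so [C6H5COO-] = 0.001441/0.02984 = 0.04828 M.
Kb = Kw/Ka = 1.0e-14 / 6.3 x 10^-5 = 1.59e-10.
[OH^-] = sqrt(Kb x [C6H5COO-]) = sqrt(1.59e-10 x 0.04828) = 2.77e-6 M.
pOH = 5.56, so pH = 14.00 - 5.56 = 8.44.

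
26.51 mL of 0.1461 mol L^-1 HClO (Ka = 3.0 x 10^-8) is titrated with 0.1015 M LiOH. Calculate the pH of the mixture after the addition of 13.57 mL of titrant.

Initial n(HClO) = 0.1461 x 0.02651 = 0.003873 mol.
n(LiOH) added = 0.1015 x 0.01357 = 0.001377 mol, converting that many moles of HClO to ClO-.
Remaining n(HClO) = 0.002496 mol; n(ClO-) = 0.001377 mol.
By Henderson-Hasselbalch, pH = pKa + log([A^-]/[HA]) = 7.52 + log(0.001377/0.002496) = 7.52 + (-0.26) = 7.26.

7.26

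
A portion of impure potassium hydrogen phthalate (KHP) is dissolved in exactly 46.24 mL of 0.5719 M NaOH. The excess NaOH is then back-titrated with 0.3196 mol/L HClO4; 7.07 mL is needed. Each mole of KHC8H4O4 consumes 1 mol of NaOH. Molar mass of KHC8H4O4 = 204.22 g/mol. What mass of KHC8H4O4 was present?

Total n(NaOH) added = 0.5719 x 0.04624 = 0.02644 mol.
n(HClO4) used = 0.3196 x 0.007070 = 0.002260 mol, which equals the excess n(NaOH).
So n(NaOH) consumed by the sample = 0.02644 - 0.002260 = 0.02419 mol.
n(KHC8H4O4) = 0.02419 / 1 = 0.02419 mol.
mass = 0.02419 mol x 204.22 g/mol = 4.94 g.

4.94 g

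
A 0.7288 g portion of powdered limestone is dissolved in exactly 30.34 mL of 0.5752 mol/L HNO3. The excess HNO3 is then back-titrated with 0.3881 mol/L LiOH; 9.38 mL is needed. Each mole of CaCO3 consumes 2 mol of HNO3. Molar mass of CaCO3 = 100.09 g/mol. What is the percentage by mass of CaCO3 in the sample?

Total n(HNO3) added = 0.5752 x 0.03034 = 0.01745 mol.
n(LiOH) used = 0.3881 x 0.009380 = 0.003640 mol, which equals the excess n(HNO3).
So n(HNO3) consumed by the sample = 0.01745 - 0.003640 = 0.01381 mol.
n(CaCO3) = 0.01381 / 2 = 0.006906 mol.
mass CaCO3 = 0.006906 x 100.09 = 0.6912 g, so %CaCO3 = 0.6912/0.7288 x 100 = 94.8%.

94.8%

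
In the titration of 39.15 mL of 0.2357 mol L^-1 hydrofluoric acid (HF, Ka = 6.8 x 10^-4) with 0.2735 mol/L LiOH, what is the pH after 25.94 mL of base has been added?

3.69

Initial n(HF) = 0.2357 x 0.03915 = 0.009228 mol.
n(LiOH) added = 0.2735 x 0.02594 = 0.007095 mol, converting that many moles of HF to F-.
Remaining n(HF) = 0.002133 mol; n(F-) = 0.007095 mol.
By Henderson-Hasselbalch, pH = pKa + log([A^-]/[HA]) = 3.17 + log(0.007095/0.002133) = 3.17 + (+0.52) = 3.69.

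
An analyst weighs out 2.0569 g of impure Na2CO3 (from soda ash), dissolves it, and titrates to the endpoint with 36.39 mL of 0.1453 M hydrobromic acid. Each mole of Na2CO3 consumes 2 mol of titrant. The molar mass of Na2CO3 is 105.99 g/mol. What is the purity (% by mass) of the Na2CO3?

n(HBr) = 0.1453 x 0.03639 = 0.005287 mol.
n(Na2CO3) = 0.005287 / 2 = 0.002644 mol.
mass of Na2CO3 = 0.002644 x 105.99 = 0.2802 g.
% purity = 0.2802 / 2.0569 x 100 = 13.6%.

13.6%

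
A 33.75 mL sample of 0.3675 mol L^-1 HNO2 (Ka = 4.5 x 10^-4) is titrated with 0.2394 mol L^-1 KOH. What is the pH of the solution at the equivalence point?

8.25

n(HNO2) = 0.3675 x 0.03375 = 0.01240 mol; V(KOH) at equivalence = 0.01240/0.2394 = 0.05181 L.
At equivalence all the acid is converted to NO2-; total volume = 0.03375 + 0.05181 = 0.08556 L, so [NO2-] = 0.01240/0.08556 = 0.1450 M.
Kb = Kw/Ka = 1.0e-14 / 4.5 x 10^-4 = 2.22e-11.
[OH^-] = sqrt(Kb x [NO2-]) = sqrt(2.22e-11 x 0.1450) = 1.79e-6 M.
pOH = 5.75, so pH = 14.00 - 5.75 = 8.25.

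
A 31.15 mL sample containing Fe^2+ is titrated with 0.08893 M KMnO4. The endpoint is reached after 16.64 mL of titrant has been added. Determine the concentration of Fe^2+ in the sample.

0.238 M

n(KMnO4) = 0.08893 x 0.01664 = 0.001480 mol.
From the balanced equation, 1 mol KMnO4 reacts with 5 mol Fe^2+, so n(Fe^2+) = 0.001480 x 5/1 = 0.007399 mol.
[Fe^2+] = 0.007399 / 0.03115 L = 0.238 M.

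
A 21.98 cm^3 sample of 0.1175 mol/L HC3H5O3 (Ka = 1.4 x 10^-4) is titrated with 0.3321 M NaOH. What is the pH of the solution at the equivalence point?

n(HC3H5O3) = 0.1175 x 0.02198 = 0.002583 mol; V(NaOH) at equivalence = 0.002583/0.3321 = 0.007777 L.
At equivalence all the acid is converted to C3H5O3-; total volume = 0.02198 + 0.007777 = 0.02976 L, so [C3H5O3-] = 0.002583/0.02976 = 0.08679 M.
Kb = Kw/Ka = 1.0e-14 / 1.4 x 10^-4 = 7.14e-11.
[OH^-] = sqrt(Kb x [C3H5O3-]) = sqrt(7.14e-11 x 0.08679) = 2.49e-6 M.
pOH = 5.60, so pH = 14.00 - 5.60 = 8.40.

8.40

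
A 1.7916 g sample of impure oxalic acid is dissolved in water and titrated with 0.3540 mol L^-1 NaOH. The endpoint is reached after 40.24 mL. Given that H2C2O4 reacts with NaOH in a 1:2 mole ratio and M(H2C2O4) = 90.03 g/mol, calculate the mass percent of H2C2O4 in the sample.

35.8%

n(NaOH) = 0.3540 x 0.04024 = 0.01424 mol.
n(H2C2O4) = 0.01424 / 2 = 0.007122 mol.
mass of H2C2O4 = 0.007122 x 90.03 = 0.6412 g.
% purity = 0.6412 / 1.7916 x 100 = 35.8%.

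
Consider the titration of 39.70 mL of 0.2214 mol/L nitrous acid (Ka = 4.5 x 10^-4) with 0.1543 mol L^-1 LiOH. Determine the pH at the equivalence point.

8.15

n(HNO2) = 0.2214 x 0.03970 = 0.008790 mol; V(LiOH) at equivalence = 0.008790/0.1543 = 0.05696 L.
At equivalence all the acid is converted to NO2-; total volume = 0.03970 + 0.05696 = 0.09666 L, so [NO2-] = 0.008790/0.09666 = 0.09093 M.
Kb = Kw/Ka = 1.0e-14 / 4.5 x 10^-4 = 2.22e-11.
[OH^-] = sqrt(Kb x [NO2-]) = sqrt(2.22e-11 x 0.09093) = 1.42e-6 M.
pOH = 5.85, so pH = 14.00 - 5.85 = 8.15.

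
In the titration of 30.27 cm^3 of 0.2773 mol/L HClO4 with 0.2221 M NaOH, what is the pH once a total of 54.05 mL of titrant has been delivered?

12.63

n(acid) = 0.2773 x 0.03027 = 0.008394 mol; n(NaOH) added = 0.2221 x 0.05405 = 0.01200 mol.
Base is in excess by 0.01200 - 0.008394 = 0.003611 mol in a total volume of 0.08432 L.
[OH^-] = 0.003611/0.08432 = 0.04282 M, so pOH = 1.37 and pH = 14.00 - 1.37 = 12.63.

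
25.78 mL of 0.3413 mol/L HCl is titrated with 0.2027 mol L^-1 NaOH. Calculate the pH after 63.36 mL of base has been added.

12.66

n(acid) = 0.3413 x 0.02578 = 0.008799 mol; n(NaOH) added = 0.2027 x 0.06336 = 0.01284 mol.
Base is in excess by 0.01284 - 0.008799 = 0.004044 mol in a total volume of 0.08914 L.
[OH^-] = 0.004044/0.08914 = 0.04537 M, so pOH = 1.34 and pH = 14.00 - 1.34 = 12.66.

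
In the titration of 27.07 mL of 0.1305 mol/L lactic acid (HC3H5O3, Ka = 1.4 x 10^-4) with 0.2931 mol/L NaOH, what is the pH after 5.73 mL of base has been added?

Initial n(HC3H5O3) = 0.1305 x 0.02707 = 0.003533 mol.
n(NaOH) added = 0.2931 x 0.005730 = 0.001679 mol, converting that many moles of HC3H5O3 to C3H5O3-.
Remaining n(HC3H5O3) = 0.001853 mol; n(C3H5O3-) = 0.001679 mol.
By Henderson-Hasselbalch, pH = pKa + log([A^-]/[HA]) = 3.85 + log(0.001679/0.001853) = 3.85 + (-0.04) = 3.81.

3.81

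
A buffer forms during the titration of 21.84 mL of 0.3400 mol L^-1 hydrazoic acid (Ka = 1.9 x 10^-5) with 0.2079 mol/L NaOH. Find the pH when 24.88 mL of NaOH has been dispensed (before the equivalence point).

5.08

Initial n(HN3) = 0.3400 x 0.02184 = 0.007426 mol.
n(NaOH) added = 0.2079 x 0.02488 = 0.005173 mol, converting that many moles of HN3 to N3-.
Remaining n(HN3) = 0.002253 mol; n(N3-) = 0.005173 mol.
By Henderson-Hasselbalch, pH = pKa + log([A^-]/[HA]) = 4.72 + log(0.005173/0.002253) = 4.72 + (+0.36) = 5.08.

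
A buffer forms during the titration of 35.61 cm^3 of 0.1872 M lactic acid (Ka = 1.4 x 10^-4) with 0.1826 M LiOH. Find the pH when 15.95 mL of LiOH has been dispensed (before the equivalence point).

3.74

Initial n(HC3H5O3) = 0.1872 x 0.03561 = 0.006666 mol.
n(LiOH) added = 0.1826 x 0.01595 = 0.002912 mol, converting that many moles of HC3H5O3 to C3H5O3-.
Remaining n(HC3H5O3) = 0.003754 mol; n(C3H5O3-) = 0.002912 mol.
By Henderson-Hasselbalch, pH = pKa + log([A^-]/[HA]) = 3.85 + log(0.002912/0.003754) = 3.85 + (-0.11) = 3.74.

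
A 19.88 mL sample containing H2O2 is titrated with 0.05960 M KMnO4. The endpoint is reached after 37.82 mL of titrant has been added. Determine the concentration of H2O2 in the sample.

n(KMnO4) = 0.05960 x 0.03782 = 0.002254 mol.
From the balanced equation, 2 mol KMnO4 reacts with 5 mol H2O2, so n(H2O2) = 0.002254 x 5/2 = 0.005635 mol.
[H2O2] = 0.005635 / 0.01988 L = 0.283 M.

0.283 M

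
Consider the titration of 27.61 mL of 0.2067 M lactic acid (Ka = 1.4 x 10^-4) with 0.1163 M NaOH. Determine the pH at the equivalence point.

8.36

n(HC3H5O3) = 0.2067 x 0.02761 = 0.005707 mol; V(NaOH) at equivalence = 0.005707/0.1163 = 0.04907 L.
At equivalence all the acid is converted to C3H5O3-; total volume = 0.02761 + 0.04907 = 0.07668 L, so [C3H5O3-] = 0.005707/0.07668 = 0.07442 M.
Kb = Kw/Ka = 1.0e-14 / 1.4 x 10^-4 = 7.14e-11.
[OH^-] = sqrt(Kb x [C3H5O3-]) = sqrt(7.14e-11 x 0.07442) = 2.31e-6 M.
pOH = 5.64, so pH = 14.00 - 5.64 = 8.36.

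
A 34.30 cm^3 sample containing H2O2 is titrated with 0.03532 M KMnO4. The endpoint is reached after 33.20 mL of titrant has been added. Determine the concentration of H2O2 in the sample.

0.0855 M

n(KMnO4) = 0.03532 x 0.03320 = 0.001173 mol.
From the balanced equation, 2 mol KMnO4 reacts with 5 mol H2O2, so n(H2O2) = 0.001173 x 5/2 = 0.002932 mol.
[H2O2] = 0.002932 / 0.03430 L = 0.0855 M.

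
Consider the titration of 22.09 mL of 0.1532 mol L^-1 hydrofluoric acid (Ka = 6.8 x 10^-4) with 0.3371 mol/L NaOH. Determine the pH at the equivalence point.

8.10

n(HF) = 0.1532 x 0.02209 = 0.003384 mol; V(NaOH) at equivalence = 0.003384/0.3371 = 0.01004 L.
At equivalence all the acid is converted to F-; total volume = 0.02209 + 0.01004 = 0.03213 L, so [F-] = 0.003384/0.03213 = 0.1053 M.
Kb = Kw/Ka = 1.0e-14 / 6.8 x 10^-4 = 1.47e-11.
[OH^-] = sqrt(Kb x [F-]) = sqrt(1.47e-11 x 0.1053) = 1.24e-6 M.
pOH = 5.90, so pH = 14.00 - 5.90 = 8.10.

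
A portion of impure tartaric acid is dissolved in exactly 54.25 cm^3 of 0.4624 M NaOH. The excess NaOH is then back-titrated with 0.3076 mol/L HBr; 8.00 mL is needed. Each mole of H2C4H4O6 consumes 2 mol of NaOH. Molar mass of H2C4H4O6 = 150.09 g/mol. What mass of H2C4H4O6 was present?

1.70 g

Total n(NaOH) added = 0.4624 x 0.05425 = 0.02509 mol.
n(HBr) used = 0.3076 x 0.008000 = 0.002461 mol, which equals the excess n(NaOH).
So n(NaOH) consumed by the sample = 0.02509 - 0.002461 = 0.02262 mol.
n(H2C4H4O6) = 0.02262 / 2 = 0.01131 mol.
mass = 0.01131 mol x 150.09 g/mol = 1.70 g.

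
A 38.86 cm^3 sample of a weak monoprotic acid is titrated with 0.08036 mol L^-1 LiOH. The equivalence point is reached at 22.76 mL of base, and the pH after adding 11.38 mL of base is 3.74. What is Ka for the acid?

11.38 mL is half of the equivalence volume, so this is the half-equivalence point where [HA] = [A^-].
At half-equivalence pH = pKa, so pKa = 3.74.
Ka = 10^(-3.74) = 1.8 x 10^-4.

1.8 x 10^-4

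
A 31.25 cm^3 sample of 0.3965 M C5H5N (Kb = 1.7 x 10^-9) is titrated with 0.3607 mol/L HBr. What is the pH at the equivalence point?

2.98

n(C5H5N) = 0.3965 x 0.03125 = 0.01239 mol; V(HBr) at equivalence = 0.01239/0.3607 = 0.03435 L.
At equivalence the base is fully converted to C5H5NH+; total volume = 0.06560 L, so [C5H5NH+] = 0.01239/0.06560 = 0.1889 M.
Ka(C5H5NH+) = Kw/Kb = 1.0e-14 / 1.7 x 10^-9 = 5.88e-6.
[H^+] = sqrt(Ka x [C5H5NH+]) = sqrt(5.88e-6 x 0.1889) = 0.00105 M.
pH = -log(0.00105) = 2.98.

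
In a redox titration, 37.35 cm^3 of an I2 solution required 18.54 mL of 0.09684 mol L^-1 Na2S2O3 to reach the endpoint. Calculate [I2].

0.0240 M

n(Na2S2O3) = 0.09684 x 0.01854 = 0.001795 mol.
From the balanced equation, 2 mol Na2S2O3 reacts with 1 mol I2, so n(I2) = 0.001795 x 1/2 = 0.0008977 mol.
[I2] = 0.0008977 / 0.03735 L = 0.0240 M.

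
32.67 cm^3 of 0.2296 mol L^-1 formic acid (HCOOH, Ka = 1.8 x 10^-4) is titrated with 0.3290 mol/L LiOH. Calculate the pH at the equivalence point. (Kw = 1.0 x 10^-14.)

8.44

n(HCOOH) = 0.2296 x 0.03267 = 0.007501 mol; V(LiOH) at equivalence = 0.007501/0.3290 = 0.02280 L.
At equivalence all the acid is converted to HCOO-; total volume = 0.03267 + 0.02280 = 0.05547 L, so [HCOO-] = 0.007501/0.05547 = 0.1352 M.
Kb = Kw/Ka = 1.0e-14 / 1.8 x 10^-4 = 5.56e-11.
[OH^-] = sqrt(Kb x [HCOO-]) = sqrt(5.56e-11 x 0.1352) = 2.74e-6 M.
pOH = 5.56, so pH = 14.00 - 5.56 = 8.44.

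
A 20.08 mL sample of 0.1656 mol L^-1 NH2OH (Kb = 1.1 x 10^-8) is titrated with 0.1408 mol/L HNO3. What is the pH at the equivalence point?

n(NH2OH) = 0.1656 x 0.02008 = 0.003325 mol; V(HNO3) at equivalence = 0.003325/0.1408 = 0.02362 L.
At equivalence the base is fully converted to NH3OH+; total volume = 0.04370 L, so [NH3OH+] = 0.003325/0.04370 = 0.07610 M.
Ka(NH3OH+) = Kw/Kb = 1.0e-14 / 1.1 x 10^-8 = 9.09e-7.
[H^+] = sqrt(Ka x [NH3OH+]) = sqrt(9.09e-7 x 0.07610) = 0.000263 M.
pH = -log(0.000263) = 3.58.

3.58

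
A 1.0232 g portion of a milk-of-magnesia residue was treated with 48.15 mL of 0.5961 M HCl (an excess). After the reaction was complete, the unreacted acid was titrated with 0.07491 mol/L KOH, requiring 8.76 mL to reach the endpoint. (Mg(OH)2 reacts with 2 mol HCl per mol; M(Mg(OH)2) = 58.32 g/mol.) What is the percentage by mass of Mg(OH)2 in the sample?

79.9%

Total n(HCl) added = 0.5961 x 0.04815 = 0.02870 mol.
n(KOH) used = 0.07491 x 0.008760 = 0.0006562 mol, which equals the excess n(HCl).
So n(HCl) consumed by the sample = 0.02870 - 0.0006562 = 0.02805 mol.
n(Mg(OH)2) = 0.02805 / 2 = 0.01402 mol.
mass Mg(OH)2 = 0.01402 x 58.32 = 0.8178 g, so %Mg(OH)2 = 0.8178/1.0232 x 100 = 79.9%.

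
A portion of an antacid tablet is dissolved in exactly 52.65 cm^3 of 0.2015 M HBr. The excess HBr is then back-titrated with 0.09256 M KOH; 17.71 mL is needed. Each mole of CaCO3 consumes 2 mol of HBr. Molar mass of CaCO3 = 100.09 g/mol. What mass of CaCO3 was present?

0.449 g

Total n(HBr) added = 0.2015 x 0.05265 = 0.01061 mol.
n(KOH) used = 0.09256 x 0.01771 = 0.001639 mol, which equals the excess n(HBr).
So n(HBr) consumed by the sample = 0.01061 - 0.001639 = 0.008970 mol.
n(CaCO3) = 0.008970 / 2 = 0.004485 mol.
mass = 0.004485 mol x 100.09 g/mol = 0.449 g.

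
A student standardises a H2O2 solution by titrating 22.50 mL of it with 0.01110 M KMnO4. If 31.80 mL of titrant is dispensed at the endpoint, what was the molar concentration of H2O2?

0.0392 M

n(KMnO4) = 0.01110 x 0.03180 = 0.0003530 mol.
From the balanced equation, 2 mol KMnO4 reacts with 5 mol H2O2, so n(H2O2) = 0.0003530 x 5/2 = 0.0008825 mol.
[H2O2] = 0.0008825 / 0.02250 L = 0.0392 M.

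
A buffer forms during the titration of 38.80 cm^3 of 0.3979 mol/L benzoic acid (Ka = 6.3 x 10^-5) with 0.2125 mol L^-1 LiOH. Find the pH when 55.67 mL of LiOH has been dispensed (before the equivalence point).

4.72

Initial n(C6H5COOH) = 0.3979 x 0.03880 = 0.01544 mol.
n(LiOH) added = 0.2125 x 0.05567 = 0.01183 mol, converting that many moles of C6H5COOH to C6H5COO-.
Remaining n(C6H5COOH) = 0.003609 mol; n(C6H5COO-) = 0.01183 mol.
By Henderson-Hasselbalch, pH = pKa + log([A^-]/[HA]) = 4.20 + log(0.01183/0.003609) = 4.20 + (+0.52) = 4.72.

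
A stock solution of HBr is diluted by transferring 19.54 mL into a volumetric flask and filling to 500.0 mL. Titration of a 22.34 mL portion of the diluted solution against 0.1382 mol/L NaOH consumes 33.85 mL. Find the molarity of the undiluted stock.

n(NaOH) = 0.1382 x 0.03385 = 0.004678 mol.
n(HBr) in the aliquot = 0.004678 mol.
[diluted HBr] = 0.004678 / 0.02234 = 0.2094 M.
Dilution factor = 500.0/19.54 = 25.59, so [stock] = 0.2094 x 25.59 = 5.36 M.

5.36 M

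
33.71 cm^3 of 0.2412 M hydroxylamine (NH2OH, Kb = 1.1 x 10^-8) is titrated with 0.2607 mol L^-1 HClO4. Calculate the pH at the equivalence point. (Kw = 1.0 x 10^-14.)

3.47

n(NH2OH) = 0.2412 x 0.03371 = 0.008131 mol; V(HClO4) at equivalence = 0.008131/0.2607 = 0.03119 L.
At equivalence the base is fully converted to NH3OH+; total volume = 0.06490 L, so [NH3OH+] = 0.008131/0.06490 = 0.1253 M.
Ka(NH3OH+) = Kw/Kb = 1.0e-14 / 1.1 x 10^-8 = 9.09e-7.
[H^+] = sqrt(Ka x [NH3OH+]) = sqrt(9.09e-7 x 0.1253) = 0.000337 M.
pH = -log(0.000337) = 3.47.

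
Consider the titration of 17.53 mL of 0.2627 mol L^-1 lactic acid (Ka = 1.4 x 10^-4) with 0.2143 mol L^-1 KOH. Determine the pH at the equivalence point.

n(HC3H5O3) = 0.2627 x 0.01753 = 0.004605 mol; V(KOH) at equivalence = 0.004605/0.2143 = 0.02149 L.
At equivalence all the acid is converted to C3H5O3-; total volume = 0.01753 + 0.02149 = 0.03902 L, so [C3H5O3-] = 0.004605/0.03902 = 0.1180 M.
Kb = Kw/Ka = 1.0e-14 / 1.4 x 10^-4 = 7.14e-11.
[OH^-] = sqrt(Kb x [C3H5O3-]) = sqrt(7.14e-11 x 0.1180) = 2.90e-6 M.
pOH = 5.54, so pH = 14.00 - 5.54 = 8.46.

8.46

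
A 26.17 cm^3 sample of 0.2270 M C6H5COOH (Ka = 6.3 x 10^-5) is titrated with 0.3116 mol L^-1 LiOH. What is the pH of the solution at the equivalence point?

n(C6H5COOH) = 0.2270 x 0.02617 = 0.005941 mol; V(LiOH) at equivalence = 0.005941/0.3116 = 0.01906 L.
At equivalence all the acid is converted to C6H5COO-; total volume = 0.02617 + 0.01906 = 0.04523 L, so [C6H5COO-] = 0.005941/0.04523 = 0.1313 M.
Kb = Kw/Ka = 1.0e-14 / 6.3 x 10^-5 = 1.59e-10.
[OH^-] = sqrt(Kb x [C6H5COO-]) = sqrt(1.59e-10 x 0.1313) = 4.57e-6 M.
pOH = 5.34, so pH = 14.00 - 5.34 = 8.66.

8.66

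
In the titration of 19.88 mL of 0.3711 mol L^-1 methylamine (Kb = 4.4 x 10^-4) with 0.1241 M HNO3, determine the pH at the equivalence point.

n(CH3NH2) = 0.3711 x 0.01988 = 0.007377 mol; V(HNO3) at equivalence = 0.007377/0.1241 = 0.05945 L.
At equivalence the base is fully converted to CH3NH3+; total volume = 0.07933 L, so [CH3NH3+] = 0.007377/0.07933 = 0.09300 M.
Ka(CH3NH3+) = Kw/Kb = 1.0e-14 / 4.4 x 10^-4 = 2.27e-11.
[H^+] = sqrt(Ka x [CH3NH3+]) = sqrt(2.27e-11 x 0.09300) = 1.45e-6 M.
pH = -log(1.45e-6) = 5.84.

5.84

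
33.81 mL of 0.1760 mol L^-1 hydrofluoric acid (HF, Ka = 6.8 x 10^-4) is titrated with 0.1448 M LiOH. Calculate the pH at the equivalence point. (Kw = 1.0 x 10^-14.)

8.03

n(HF) = 0.1760 x 0.03381 = 0.005951 mol; V(LiOH) at equivalence = 0.005951/0.1448 = 0.04110 L.
At equivalence all the acid is converted to F-; total volume = 0.03381 + 0.04110 = 0.07491 L, so [F-] = 0.005951/0.07491 = 0.07944 M.
Kb = Kw/Ka = 1.0e-14 / 6.8 x 10^-4 = 1.47e-11.
[OH^-] = sqrt(Kb x [F-]) = sqrt(1.47e-11 x 0.07944) = 1.08e-6 M.
pOH = 5.97, so pH = 14.00 - 5.97 = 8.03.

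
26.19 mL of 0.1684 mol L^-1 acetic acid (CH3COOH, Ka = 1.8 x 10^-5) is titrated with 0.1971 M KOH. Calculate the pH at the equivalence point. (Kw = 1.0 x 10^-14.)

8.85

n(CH3COOH) = 0.1684 x 0.02619 = 0.004410 mol; V(KOH) at equivalence = 0.004410/0.1971 = 0.02238 L.
At equivalence all the acid is converted to CH3COO-; total volume = 0.02619 + 0.02238 = 0.04857 L, so [CH3COO-] = 0.004410/0.04857 = 0.09081 M.
Kb = Kw/Ka = 1.0e-14 / 1.8 x 10^-5 = 5.56e-10.
[OH^-] = sqrt(Kb x [CH3COO-]) = sqrt(5.56e-10 x 0.09081) = 7.10e-6 M.
pOH = 5.15, so pH = 14.00 - 5.15 = 8.85.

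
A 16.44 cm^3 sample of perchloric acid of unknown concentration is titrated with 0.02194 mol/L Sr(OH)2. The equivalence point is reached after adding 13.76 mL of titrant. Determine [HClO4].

0.0367 M

n(Sr(OH)2) delivered = 0.02194 x 0.01376 = 0.0003019 mol.
The reaction is 2 HClO4 + 1 Sr(OH)2, so n(HClO4) = 0.0003019 x 2/1 = 0.0006038 mol.
[HClO4] = 0.0006038 mol / 0.01644 L = 0.0367 M.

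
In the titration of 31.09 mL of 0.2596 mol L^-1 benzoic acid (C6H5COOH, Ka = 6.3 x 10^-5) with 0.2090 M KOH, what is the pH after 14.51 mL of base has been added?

Initial n(C6H5COOH) = 0.2596 x 0.03109 = 0.008071 mol.
n(KOH) added = 0.2090 x 0.01451 = 0.003033 mol, converting that many moles of C6H5COOH to C6H5COO-.
Remaining n(C6H5COOH) = 0.005038 mol; n(C6H5COO-) = 0.003033 mol.
By Henderson-Hasselbalch, pH = pKa + log([A^-]/[HA]) = 4.20 + log(0.003033/0.005038) = 4.20 + (-0.22) = 3.98.

3.98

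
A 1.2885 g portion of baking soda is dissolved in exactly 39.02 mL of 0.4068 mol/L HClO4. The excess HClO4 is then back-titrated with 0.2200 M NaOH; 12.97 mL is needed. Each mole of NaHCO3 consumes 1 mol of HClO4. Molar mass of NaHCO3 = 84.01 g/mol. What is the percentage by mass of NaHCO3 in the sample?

84.9%

Total n(HClO4) added = 0.4068 x 0.03902 = 0.01587 mol.
n(NaOH) used = 0.2200 x 0.01297 = 0.002853 mol, which equals the excess n(HClO4).
So n(HClO4) consumed by the sample = 0.01587 - 0.002853 = 0.01302 mol.
n(NaHCO3) = 0.01302 / 1 = 0.01302 mol.
mass NaHCO3 = 0.01302 x 84.01 = 1.094 g, so %NaHCO3 = 1.094/1.2885 x 100 = 84.9%.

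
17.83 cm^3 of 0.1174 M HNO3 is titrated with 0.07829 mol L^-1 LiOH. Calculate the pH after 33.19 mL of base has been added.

n(acid) = 0.1174 x 0.01783 = 0.002093 mol; n(LiOH) added = 0.07829 x 0.03319 = 0.002598 mol.
Base is in excess by 0.002598 - 0.002093 = 0.0005052 mol in a total volume of 0.05102 L.
[OH^-] = 0.0005052/0.05102 = 0.009902 M, so pOH = 2.00 and pH = 14.00 - 2.00 = 12.00.

12.00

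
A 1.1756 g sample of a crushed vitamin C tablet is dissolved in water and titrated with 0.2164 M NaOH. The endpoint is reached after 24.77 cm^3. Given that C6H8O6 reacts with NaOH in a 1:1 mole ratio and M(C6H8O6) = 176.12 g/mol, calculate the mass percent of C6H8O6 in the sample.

n(NaOH) = 0.2164 x 0.02477 = 0.005360 mol.
n(C6H8O6) = 0.005360 / 1 = 0.005360 mol.
mass of C6H8O6 = 0.005360 x 176.12 = 0.9440 g.
% purity = 0.9440 / 1.1756 x 100 = 80.3%.

80.3%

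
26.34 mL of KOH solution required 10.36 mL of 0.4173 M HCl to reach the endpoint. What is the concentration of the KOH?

0.164 M

n(HCl) delivered = 0.4173 x 0.01036 = 0.004323 mol.
For a 1:1 reaction, n(KOH) = 0.004323 mol.
[KOH] = 0.004323 mol / 0.02634 L = 0.164 M.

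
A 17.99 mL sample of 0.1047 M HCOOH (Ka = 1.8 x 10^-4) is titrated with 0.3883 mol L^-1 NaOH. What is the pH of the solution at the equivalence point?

n(HCOOH) = 0.1047 x 0.01799 = 0.001884 mol; V(NaOH) at equivalence = 0.001884/0.3883 = 0.004851 L.
At equivalence all the acid is converted to HCOO-; total volume = 0.01799 + 0.004851 = 0.02284 L, so [HCOO-] = 0.001884/0.02284 = 0.08246 M.
Kb = Kw/Ka = 1.0e-14 / 1.8 x 10^-4 = 5.56e-11.
[OH^-] = sqrt(Kb x [HCOO-]) = sqrt(5.56e-11 x 0.08246) = 2.14e-6 M.
pOH = 5.67, so pH = 14.00 - 5.67 = 8.33.

8.33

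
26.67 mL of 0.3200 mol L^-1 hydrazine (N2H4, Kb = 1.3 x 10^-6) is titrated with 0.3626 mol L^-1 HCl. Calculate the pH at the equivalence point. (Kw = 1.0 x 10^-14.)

4.44

n(N2H4) = 0.3200 x 0.02667 = 0.008534 mol; V(HCl) at equivalence = 0.008534/0.3626 = 0.02354 L.
At equivalence the base is fully converted to N2H5+; total volume = 0.05021 L, so [N2H5+] = 0.008534/0.05021 = 0.1700 M.
Ka(N2H5+) = Kw/Kb = 1.0e-14 / 1.3 x 10^-6 = 7.69e-9.
[H^+] = sqrt(Ka x [N2H5+]) = sqrt(7.69e-9 x 0.1700) = 3.62e-5 M.
pH = -log(3.62e-5) = 4.44.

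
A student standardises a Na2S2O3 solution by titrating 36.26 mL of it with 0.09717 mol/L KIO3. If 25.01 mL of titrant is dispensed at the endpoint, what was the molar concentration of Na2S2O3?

n(KIO3) = 0.09717 x 0.02501 = 0.002430 mol.
From the balanced equation, 1 mol KIO3 reacts with 6 mol Na2S2O3, so n(Na2S2O3) = 0.002430 x 6/1 = 0.01458 mol.
[Na2S2O3] = 0.01458 / 0.03626 L = 0.402 M.

0.402 M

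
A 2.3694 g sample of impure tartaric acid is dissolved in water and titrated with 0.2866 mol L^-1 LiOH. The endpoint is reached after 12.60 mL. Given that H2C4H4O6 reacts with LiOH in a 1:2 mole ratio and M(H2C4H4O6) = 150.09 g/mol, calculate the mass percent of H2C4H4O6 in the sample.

n(LiOH) = 0.2866 x 0.01260 = 0.003611 mol.
n(H2C4H4O6) = 0.003611 / 2 = 0.001806 mol.
mass of H2C4H4O6 = 0.001806 x 150.09 = 0.2710 g.
% purity = 0.2710 / 2.3694 x 100 = 11.4%.

11.4%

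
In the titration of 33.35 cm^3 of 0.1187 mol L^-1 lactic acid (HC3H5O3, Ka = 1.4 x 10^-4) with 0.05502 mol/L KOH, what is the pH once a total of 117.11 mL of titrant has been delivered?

n(acid) = 0.1187 x 0.03335 = 0.003959 mol; n(KOH) added = 0.05502 x 0.1171 = 0.006443 mol.
Base is in excess by 0.006443 - 0.003959 = 0.002485 mol in a total volume of 0.1505 L.
[OH^-] = 0.002485/0.1505 = 0.01651 M, so pOH = 1.78 and pH = 14.00 - 1.78 = 12.22.

12.22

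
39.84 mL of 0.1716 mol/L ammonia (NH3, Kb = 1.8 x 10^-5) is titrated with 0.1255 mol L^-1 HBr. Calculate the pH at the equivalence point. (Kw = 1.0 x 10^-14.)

n(NH3) = 0.1716 x 0.03984 = 0.006837 mol; V(HBr) at equivalence = 0.006837/0.1255 = 0.05447 L.
At equivalence the base is fully converted to NH4+; total volume = 0.09431 L, so [NH4+] = 0.006837/0.09431 = 0.07249 M.
Ka(NH4+) = Kw/Kb = 1.0e-14 / 1.8 x 10^-5 = 5.56e-10.
[H^+] = sqrt(Ka x [NH4+]) = sqrt(5.56e-10 x 0.07249) = 6.35e-6 M.
pH = -log(6.35e-6) = 5.20.

5.20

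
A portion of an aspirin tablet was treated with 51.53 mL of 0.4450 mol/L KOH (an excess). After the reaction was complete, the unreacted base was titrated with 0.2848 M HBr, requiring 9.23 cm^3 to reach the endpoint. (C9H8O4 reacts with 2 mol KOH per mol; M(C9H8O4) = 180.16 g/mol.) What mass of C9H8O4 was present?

1.83 g

Total n(KOH) added = 0.4450 x 0.05153 = 0.02293 mol.
n(HBr) used = 0.2848 x 0.009230 = 0.002629 mol, which equals the excess n(KOH).
So n(KOH) consumed by the sample = 0.02293 - 0.002629 = 0.02030 mol.
n(C9H8O4) = 0.02030 / 2 = 0.01015 mol.
mass = 0.01015 mol x 180.16 g/mol = 1.83 g.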